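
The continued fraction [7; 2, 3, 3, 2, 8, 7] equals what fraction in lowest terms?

Fold from the inside: start with 7/1.
  8 + 1/7 = 57/7
  2 + 7/57 = 121/57
  3 + 57/121 = 420/121
  3 + 121/420 = 1381/420
  2 + 420/1381 = 3182/1381
  7 + 1381/3182 = 23655/3182

23655/3182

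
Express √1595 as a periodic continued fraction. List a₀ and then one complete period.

a₀ = ⌊√1595⌋ = 39.
With m₀=0, d₀=1 and mₖ₊₁ = dₖaₖ − mₖ, dₖ₊₁ = (n − mₖ₊₁²)/dₖ, aₖ₊₁ = ⌊(a₀+mₖ₊₁)/dₖ₊₁⌋:
  k=1: m=39, d=74, a=1
  k=2: m=35, d=5, a=14
  k=3: m=35, d=74, a=1
  k=4: m=39, d=1, a=78
d=1 and a=2a₀=78 at k=4, so the next step gives (m, d) = (39, 74) again — its k=1 value — and the period has length 4.

[39; 1, 14, 1, 78]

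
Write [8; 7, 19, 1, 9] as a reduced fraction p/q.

11423/1403

Using pₖ = aₖpₖ₋₁ + pₖ₋₂ and qₖ = aₖqₖ₋₁ + qₖ₋₂:
  k=0: a=8, p=8, q=1
  k=1: a=7, p=57, q=7
  k=2: a=19, p=1091, q=134
  k=3: a=1, p=1148, q=141
  k=4: a=9, p=11423, q=1403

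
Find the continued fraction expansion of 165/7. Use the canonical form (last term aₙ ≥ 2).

165 = 23·7 + 4
7 = 1·4 + 3
4 = 1·3 + 1
3 = 3·1 + 0  (stop)
So 165/7 = [23; 1, 1, 3].

[23; 1, 1, 3]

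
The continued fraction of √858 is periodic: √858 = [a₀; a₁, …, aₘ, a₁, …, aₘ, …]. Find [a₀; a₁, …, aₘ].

a₀ = ⌊√858⌋ = 29.

[29; 3, 2, 3, 58]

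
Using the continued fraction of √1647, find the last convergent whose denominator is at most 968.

39244/967

√1647 = [40; 1, 1, 2, 1, 1, 80, …] (period length 6).
Convergents:
  p_0/q_0 = 40/1
  p_1/q_1 = 41/1
  p_2/q_2 = 81/2
  p_3/q_3 = 203/5
  p_4/q_4 = 284/7
  p_5/q_5 = 487/12
  p_6/q_6 = 39244/967
  p_7/q_7 = 39731/979
q_6 = 967 ≤ 968 < 979 = q_7, so the answer is 39244/967.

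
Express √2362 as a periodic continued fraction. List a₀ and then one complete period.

[48; 1, 1, 1, 1, 96]

a₀ = ⌊√2362⌋ = 48.
With m₀=0, d₀=1 and mₖ₊₁ = dₖaₖ − mₖ, dₖ₊₁ = (n − mₖ₊₁²)/dₖ, aₖ₊₁ = ⌊(a₀+mₖ₊₁)/dₖ₊₁⌋:
  k=1: m=48, d=58, a=1
  k=2: m=10, d=39, a=1
  k=3: m=29, d=39, a=1
  k=4: m=10, d=58, a=1
  k=5: m=48, d=1, a=96
d=1 and a=2a₀=96 at k=5, so the next step gives (m, d) = (48, 58) again — its k=1 value — and the period has length 5.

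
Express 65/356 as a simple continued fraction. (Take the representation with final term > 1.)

[0; 5, 2, 10, 3]

65 = 0·356 + 65
356 = 5·65 + 31
65 = 2·31 + 3
31 = 10·3 + 1
3 = 3·1 + 0  (stop)
So 65/356 = [0; 5, 2, 10, 3].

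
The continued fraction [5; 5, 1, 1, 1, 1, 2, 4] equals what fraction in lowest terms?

Fold from the inside: start with 4/1.
  2 + 1/4 = 9/4
  1 + 4/9 = 13/9
  1 + 9/13 = 22/13
  1 + 13/22 = 35/22
  1 + 22/35 = 57/35
  5 + 35/57 = 320/57
  5 + 57/320 = 1657/320

1657/320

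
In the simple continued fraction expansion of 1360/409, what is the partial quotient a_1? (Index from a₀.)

1360 = 3·409 + 133   →  a_0 = 3
409 = 3·133 + 10   →  a_1 = 3

3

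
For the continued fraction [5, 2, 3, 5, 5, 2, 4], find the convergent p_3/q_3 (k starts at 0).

201/37

Using pₖ = aₖpₖ₋₁ + pₖ₋₂, qₖ = aₖqₖ₋₁ + qₖ₋₂ (with p₋₁=1, p₋₂=0, q₋₁=0, q₋₂=1):
  k=0: a=5, p=5, q=1
  k=1: a=2, p=11, q=2
  k=2: a=3, p=38, q=7
  k=3: a=5, p=201, q=37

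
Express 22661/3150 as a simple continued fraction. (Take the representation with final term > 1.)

22661 = 7·3150 + 611
3150 = 5·611 + 95
611 = 6·95 + 41
95 = 2·41 + 13
41 = 3·13 + 2
13 = 6·2 + 1
2 = 2·1 + 0  (stop)
So 22661/3150 = [7; 5, 6, 2, 3, 6, 2].

[7; 5, 6, 2, 3, 6, 2]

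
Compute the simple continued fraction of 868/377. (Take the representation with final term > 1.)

868 = 2·377 + 114
377 = 3·114 + 35
114 = 3·35 + 9
35 = 3·9 + 8
9 = 1·8 + 1
8 = 8·1 + 0  (stop)
So 868/377 = [2; 3, 3, 3, 1, 8].

[2; 3, 3, 3, 1, 8]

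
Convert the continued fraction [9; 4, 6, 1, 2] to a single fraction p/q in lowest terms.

767/83

Using pₖ = aₖpₖ₋₁ + pₖ₋₂ and qₖ = aₖqₖ₋₁ + qₖ₋₂:
  k=0: a=9, p=9, q=1
  k=1: a=4, p=37, q=4
  k=2: a=6, p=231, q=25
  k=3: a=1, p=268, q=29
  k=4: a=2, p=767, q=83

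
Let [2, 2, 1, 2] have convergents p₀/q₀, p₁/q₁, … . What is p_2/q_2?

7/3

Using pₖ = aₖpₖ₋₁ + pₖ₋₂, qₖ = aₖqₖ₋₁ + qₖ₋₂ (with p₋₁=1, p₋₂=0, q₋₁=0, q₋₂=1):
  k=0: a=2, p=2, q=1
  k=1: a=2, p=5, q=2
  k=2: a=1, p=7, q=3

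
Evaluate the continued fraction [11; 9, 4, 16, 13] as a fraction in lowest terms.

Using pₖ = aₖpₖ₋₁ + pₖ₋₂ and qₖ = aₖqₖ₋₁ + qₖ₋₂:
  k=0: a=11, p=11, q=1
  k=1: a=9, p=100, q=9
  k=2: a=4, p=411, q=37
  k=3: a=16, p=6676, q=601
  k=4: a=13, p=87199, q=7850

87199/7850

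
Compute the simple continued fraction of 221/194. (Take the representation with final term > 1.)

[1; 7, 5, 2, 2]

221 = 1·194 + 27
194 = 7·27 + 5
27 = 5·5 + 2
5 = 2·2 + 1
2 = 2·1 + 0  (stop)
So 221/194 = [1; 7, 5, 2, 2].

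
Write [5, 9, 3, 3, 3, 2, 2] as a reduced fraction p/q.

Using pₖ = aₖpₖ₋₁ + pₖ₋₂ and qₖ = aₖqₖ₋₁ + qₖ₋₂:
  k=0: a=5, p=5, q=1
  k=1: a=9, p=46, q=9
  k=2: a=3, p=143, q=28
  k=3: a=3, p=475, q=93
  k=4: a=3, p=1568, q=307
  k=5: a=2, p=3611, q=707
  k=6: a=2, p=8790, q=1721

8790/1721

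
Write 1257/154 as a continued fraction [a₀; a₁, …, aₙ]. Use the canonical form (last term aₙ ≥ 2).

[8; 6, 6, 4]

1257 = 8*154 + 25
154 = 6*25 + 4
25 = 6*4 + 1
4 = 4*1 + 0  (stop)
So 1257/154 = [8; 6, 6, 4].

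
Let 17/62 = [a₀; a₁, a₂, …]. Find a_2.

1

17 = 0·62 + 17   →  a_0 = 0
62 = 3·17 + 11   →  a_1 = 3
17 = 1·11 + 6   →  a_2 = 1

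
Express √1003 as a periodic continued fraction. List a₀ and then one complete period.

a₀ = ⌊√1003⌋ = 31.
With m₀=0, d₀=1 and mₖ₊₁ = dₖaₖ − mₖ, dₖ₊₁ = (n − mₖ₊₁²)/dₖ, aₖ₊₁ = ⌊(a₀+mₖ₊₁)/dₖ₊₁⌋:
  k=1: m=31, d=42, a=1
  k=2: m=11, d=21, a=2
  k=3: m=31, d=2, a=31
  k=4: m=31, d=21, a=2
  k=5: m=11, d=42, a=1
  k=6: m=31, d=1, a=62
d=1 and a=2a₀=62 at k=6, so the next step gives (m, d) = (31, 42) again — its k=1 value — and the period has length 6.

[31; 1, 2, 31, 2, 1, 62]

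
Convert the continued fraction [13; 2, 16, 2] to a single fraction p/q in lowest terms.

Fold from the inside: start with 2/1.
  16 + 1/2 = 33/2
  2 + 2/33 = 68/33
  13 + 33/68 = 917/68

917/68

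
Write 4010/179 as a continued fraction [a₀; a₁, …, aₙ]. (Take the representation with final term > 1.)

4010 = 22·179 + 72
179 = 2·72 + 35
72 = 2·35 + 2
35 = 17·2 + 1
2 = 2·1 + 0  (stop)
So 4010/179 = [22; 2, 2, 17, 2].

[22; 2, 2, 17, 2]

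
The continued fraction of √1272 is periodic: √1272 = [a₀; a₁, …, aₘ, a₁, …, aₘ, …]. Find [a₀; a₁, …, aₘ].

a₀ = ⌊√1272⌋ = 35.
With m₀=0, d₀=1 and mₖ₊₁ = dₖaₖ − mₖ, dₖ₊₁ = (n − mₖ₊₁²)/dₖ, aₖ₊₁ = ⌊(a₀+mₖ₊₁)/dₖ₊₁⌋:
  k=1: m=35, d=47, a=1
  k=2: m=12, d=24, a=1
  k=3: m=12, d=47, a=1
  k=4: m=35, d=1, a=70
d=1 and a=2a₀=70 at k=4, so the next step gives (m, d) = (35, 47) again — its k=1 value — and the period has length 4.

[35; 1, 1, 1, 70]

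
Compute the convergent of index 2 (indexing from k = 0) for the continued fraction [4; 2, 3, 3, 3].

Using pₖ = aₖpₖ₋₁ + pₖ₋₂, qₖ = aₖqₖ₋₁ + qₖ₋₂ (with p₋₁=1, p₋₂=0, q₋₁=0, q₋₂=1):
  k=0: a=4, p=4, q=1
  k=1: a=2, p=9, q=2
  k=2: a=3, p=31, q=7

31/7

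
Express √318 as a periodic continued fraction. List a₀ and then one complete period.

[17; 1, 4, 1, 34]

a₀ = ⌊√318⌋ = 17.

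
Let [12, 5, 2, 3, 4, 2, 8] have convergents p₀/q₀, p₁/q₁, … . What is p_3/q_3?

Using pₖ = aₖpₖ₋₁ + pₖ₋₂, qₖ = aₖqₖ₋₁ + qₖ₋₂ (with p₋₁=1, p₋₂=0, q₋₁=0, q₋₂=1):
  k=0: a=12, p=12, q=1
  k=1: a=5, p=61, q=5
  k=2: a=2, p=134, q=11
  k=3: a=3, p=463, q=38

463/38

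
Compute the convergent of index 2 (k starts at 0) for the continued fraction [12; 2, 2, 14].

Using pₖ = aₖpₖ₋₁ + pₖ₋₂, qₖ = aₖqₖ₋₁ + qₖ₋₂ (with p₋₁=1, p₋₂=0, q₋₁=0, q₋₂=1):
  k=0: a=12, p=12, q=1
  k=1: a=2, p=25, q=2
  k=2: a=2, p=62, q=5

62/5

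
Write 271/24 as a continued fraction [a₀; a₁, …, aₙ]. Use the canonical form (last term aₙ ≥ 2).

[11; 3, 2, 3]

271 = 11×24 + 7
24 = 3×7 + 3
7 = 2×3 + 1
3 = 3×1 + 0  (stop)
So 271/24 = [11; 3, 2, 3].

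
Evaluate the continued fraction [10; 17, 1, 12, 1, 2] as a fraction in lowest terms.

Fold from the inside: start with 2/1.
  1 + 1/2 = 3/2
  12 + 2/3 = 38/3
  1 + 3/38 = 41/38
  17 + 38/41 = 735/41
  10 + 41/735 = 7391/735

7391/735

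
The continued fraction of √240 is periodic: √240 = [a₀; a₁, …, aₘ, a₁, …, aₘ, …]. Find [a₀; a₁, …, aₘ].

[15; 2, 30]

a₀ = ⌊√240⌋ = 15.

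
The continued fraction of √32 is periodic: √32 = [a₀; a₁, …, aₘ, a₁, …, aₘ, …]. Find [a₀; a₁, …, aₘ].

[5; 1, 1, 1, 10]

a₀ = ⌊√32⌋ = 5.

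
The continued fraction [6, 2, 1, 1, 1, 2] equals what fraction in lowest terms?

134/21

Using pₖ = aₖpₖ₋₁ + pₖ₋₂ and qₖ = aₖqₖ₋₁ + qₖ₋₂:
  k=0: a=6, p=6, q=1
  k=1: a=2, p=13, q=2
  k=2: a=1, p=19, q=3
  k=3: a=1, p=32, q=5
  k=4: a=1, p=51, q=8
  k=5: a=2, p=134, q=21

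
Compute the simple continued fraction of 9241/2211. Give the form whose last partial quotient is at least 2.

[4; 5, 1, 1, 3, 9, 6]

9241 = 4×2211 + 397
2211 = 5×397 + 226
397 = 1×226 + 171
226 = 1×171 + 55
171 = 3×55 + 6
55 = 9×6 + 1
6 = 6×1 + 0  (stop)
So 9241/2211 = [4; 5, 1, 1, 3, 9, 6].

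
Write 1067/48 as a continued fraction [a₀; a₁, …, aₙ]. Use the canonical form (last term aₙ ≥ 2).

1067 = 22×48 + 11
48 = 4×11 + 4
11 = 2×4 + 3
4 = 1×3 + 1
3 = 3×1 + 0  (stop)
So 1067/48 = [22; 4, 2, 1, 3].

[22; 4, 2, 1, 3]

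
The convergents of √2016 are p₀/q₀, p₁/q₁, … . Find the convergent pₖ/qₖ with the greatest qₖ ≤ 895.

39916/889

√2016 = [44; 1, 8, 1, 88, …] (period length 4).
Convergents:
  p_0/q_0 = 44/1
  p_1/q_1 = 45/1
  p_2/q_2 = 404/9
  p_3/q_3 = 449/10
  p_4/q_4 = 39916/889
  p_5/q_5 = 40365/899
q_4 = 889 ≤ 895 < 899 = q_5, so the answer is 39916/889.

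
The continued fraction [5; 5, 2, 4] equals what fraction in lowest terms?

254/49

Fold from the inside: start with 4/1.
  2 + 1/4 = 9/4
  5 + 4/9 = 49/9
  5 + 9/49 = 254/49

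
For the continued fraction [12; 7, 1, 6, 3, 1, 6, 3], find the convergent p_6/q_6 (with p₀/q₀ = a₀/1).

18688/1541

Using pₖ = aₖpₖ₋₁ + pₖ₋₂, qₖ = aₖqₖ₋₁ + qₖ₋₂ (with p₋₁=1, p₋₂=0, q₋₁=0, q₋₂=1):
  k=0: a=12, p=12, q=1
  k=1: a=7, p=85, q=7
  k=2: a=1, p=97, q=8
  k=3: a=6, p=667, q=55
  k=4: a=3, p=2098, q=173
  k=5: a=1, p=2765, q=228
  k=6: a=6, p=18688, q=1541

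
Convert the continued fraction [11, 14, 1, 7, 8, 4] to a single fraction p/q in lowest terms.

44125/3987

Fold from the inside: start with 4/1.
  8 + 1/4 = 33/4
  7 + 4/33 = 235/33
  1 + 33/235 = 268/235
  14 + 235/268 = 3987/268
  11 + 268/3987 = 44125/3987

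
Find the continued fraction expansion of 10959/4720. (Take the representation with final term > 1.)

10959 = 2*4720 + 1519
4720 = 3*1519 + 163
1519 = 9*163 + 52
163 = 3*52 + 7
52 = 7*7 + 3
7 = 2*3 + 1
3 = 3*1 + 0  (stop)
So 10959/4720 = [2; 3, 9, 3, 7, 2, 3].

[2; 3, 9, 3, 7, 2, 3]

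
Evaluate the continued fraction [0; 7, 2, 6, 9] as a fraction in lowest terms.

Fold from the inside: start with 9/1.
  6 + 1/9 = 55/9
  2 + 9/55 = 119/55
  7 + 55/119 = 888/119
  0 + 119/888 = 119/888

119/888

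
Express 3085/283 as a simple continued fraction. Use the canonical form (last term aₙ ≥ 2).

[10; 1, 9, 9, 3]

3085 = 10*283 + 255
283 = 1*255 + 28
255 = 9*28 + 3
28 = 9*3 + 1
3 = 3*1 + 0  (stop)
So 3085/283 = [10; 1, 9, 9, 3].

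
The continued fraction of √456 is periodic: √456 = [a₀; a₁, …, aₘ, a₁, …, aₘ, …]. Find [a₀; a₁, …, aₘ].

[21; 2, 1, 4, 1, 2, 42]

a₀ = ⌊√456⌋ = 21.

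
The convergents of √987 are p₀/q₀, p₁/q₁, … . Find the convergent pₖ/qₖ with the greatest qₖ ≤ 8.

√987 = [31; 2, 2, 2, 62, …] (period length 4).
Convergents:
  p_0/q_0 = 31/1
  p_1/q_1 = 63/2
  p_2/q_2 = 157/5
  p_3/q_3 = 377/12
q_2 = 5 ≤ 8 < 12 = q_3, so the answer is 157/5.

157/5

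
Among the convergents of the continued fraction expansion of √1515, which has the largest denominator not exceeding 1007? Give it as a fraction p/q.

38923/1000

√1515 = [38; 1, 11, 1, 76, …] (period length 4).
Convergents:
  p_0/q_0 = 38/1
  p_1/q_1 = 39/1
  p_2/q_2 = 467/12
  p_3/q_3 = 506/13
  p_4/q_4 = 38923/1000
  p_5/q_5 = 39429/1013
q_4 = 1000 ≤ 1007 < 1013 = q_5, so the answer is 38923/1000.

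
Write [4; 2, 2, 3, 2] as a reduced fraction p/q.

Fold from the inside: start with 2/1.
  3 + 1/2 = 7/2
  2 + 2/7 = 16/7
  2 + 7/16 = 39/16
  4 + 16/39 = 172/39

172/39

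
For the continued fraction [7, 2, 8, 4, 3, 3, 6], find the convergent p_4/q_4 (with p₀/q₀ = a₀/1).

1696/227

Using pₖ = aₖpₖ₋₁ + pₖ₋₂, qₖ = aₖqₖ₋₁ + qₖ₋₂ (with p₋₁=1, p₋₂=0, q₋₁=0, q₋₂=1):
  k=0: a=7, p=7, q=1
  k=1: a=2, p=15, q=2
  k=2: a=8, p=127, q=17
  k=3: a=4, p=523, q=70
  k=4: a=3, p=1696, q=227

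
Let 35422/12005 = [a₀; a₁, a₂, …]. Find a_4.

35422 = 2·12005 + 11412   →  a_0 = 2
12005 = 1·11412 + 593   →  a_1 = 1
11412 = 19·593 + 145   →  a_2 = 19
593 = 4·145 + 13   →  a_3 = 4
145 = 11·13 + 2   →  a_4 = 11

11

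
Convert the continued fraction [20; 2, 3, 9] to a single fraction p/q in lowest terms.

1328/65

Fold from the inside: start with 9/1.
  3 + 1/9 = 28/9
  2 + 9/28 = 65/28
  20 + 28/65 = 1328/65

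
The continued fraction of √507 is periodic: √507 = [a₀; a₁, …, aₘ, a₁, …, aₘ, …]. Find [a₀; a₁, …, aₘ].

a₀ = ⌊√507⌋ = 22.
With m₀=0, d₀=1 and mₖ₊₁ = dₖaₖ − mₖ, dₖ₊₁ = (n − mₖ₊₁²)/dₖ, aₖ₊₁ = ⌊(a₀+mₖ₊₁)/dₖ₊₁⌋:
  k=1: m=22, d=23, a=1
  k=2: m=1, d=22, a=1
  k=3: m=21, d=3, a=14
  k=4: m=21, d=22, a=1
  k=5: m=1, d=23, a=1
  k=6: m=22, d=1, a=44
d=1 and a=2a₀=44 at k=6, so the next step gives (m, d) = (22, 23) again — its k=1 value — and the period has length 6.

[22; 1, 1, 14, 1, 1, 44]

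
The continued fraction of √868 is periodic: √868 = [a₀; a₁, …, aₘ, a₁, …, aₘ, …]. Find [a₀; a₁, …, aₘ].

[29; 2, 6, 19, 2, 19, 6, 2, 58]

a₀ = ⌊√868⌋ = 29.
With m₀=0, d₀=1 and mₖ₊₁ = dₖaₖ − mₖ, dₖ₊₁ = (n − mₖ₊₁²)/dₖ, aₖ₊₁ = ⌊(a₀+mₖ₊₁)/dₖ₊₁⌋:
  k=1: m=29, d=27, a=2
  k=2: m=25, d=9, a=6
  k=3: m=29, d=3, a=19
  k=4: m=28, d=28, a=2
  k=5: m=28, d=3, a=19
  k=6: m=29, d=9, a=6
  k=7: m=25, d=27, a=2
  k=8: m=29, d=1, a=58
d=1 and a=2a₀=58 at k=8, so the next step gives (m, d) = (29, 27) again — its k=1 value — and the period has length 8.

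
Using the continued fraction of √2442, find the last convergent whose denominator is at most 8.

√2442 = [49; 2, 2, 2, 98, …] (period length 4).
Convergents:
  p_0/q_0 = 49/1
  p_1/q_1 = 99/2
  p_2/q_2 = 247/5
  p_3/q_3 = 593/12
q_2 = 5 ≤ 8 < 12 = q_3, so the answer is 247/5.

247/5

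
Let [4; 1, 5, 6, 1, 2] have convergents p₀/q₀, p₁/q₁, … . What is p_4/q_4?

208/43

Using pₖ = aₖpₖ₋₁ + pₖ₋₂, qₖ = aₖqₖ₋₁ + qₖ₋₂ (with p₋₁=1, p₋₂=0, q₋₁=0, q₋₂=1):
  k=0: a=4, p=4, q=1
  k=1: a=1, p=5, q=1
  k=2: a=5, p=29, q=6
  k=3: a=6, p=179, q=37
  k=4: a=1, p=208, q=43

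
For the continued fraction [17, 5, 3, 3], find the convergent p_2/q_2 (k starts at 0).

Using pₖ = aₖpₖ₋₁ + pₖ₋₂, qₖ = aₖqₖ₋₁ + qₖ₋₂ (with p₋₁=1, p₋₂=0, q₋₁=0, q₋₂=1):
  k=0: a=17, p=17, q=1
  k=1: a=5, p=86, q=5
  k=2: a=3, p=275, q=16

275/16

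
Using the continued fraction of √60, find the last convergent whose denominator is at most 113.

√60 = [7; 1, 2, 1, 14, …] (period length 4).
Convergents:
  p_0/q_0 = 7/1
  p_1/q_1 = 8/1
  p_2/q_2 = 23/3
  p_3/q_3 = 31/4
  p_4/q_4 = 457/59
  p_5/q_5 = 488/63
  p_6/q_6 = 1433/185
q_5 = 63 ≤ 113 < 185 = q_6, so the answer is 488/63.

488/63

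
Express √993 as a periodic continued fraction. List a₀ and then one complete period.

[31; 1, 1, 20, 1, 1, 62]

a₀ = ⌊√993⌋ = 31.
With m₀=0, d₀=1 and mₖ₊₁ = dₖaₖ − mₖ, dₖ₊₁ = (n − mₖ₊₁²)/dₖ, aₖ₊₁ = ⌊(a₀+mₖ₊₁)/dₖ₊₁⌋:
  k=1: m=31, d=32, a=1
  k=2: m=1, d=31, a=1
  k=3: m=30, d=3, a=20
  k=4: m=30, d=31, a=1
  k=5: m=1, d=32, a=1
  k=6: m=31, d=1, a=62
d=1 and a=2a₀=62 at k=6, so the next step gives (m, d) = (31, 32) again — its k=1 value — and the period has length 6.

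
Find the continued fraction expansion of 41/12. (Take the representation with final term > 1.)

41 = 3×12 + 5
12 = 2×5 + 2
5 = 2×2 + 1
2 = 2×1 + 0  (stop)
So 41/12 = [3; 2, 2, 2].

[3; 2, 2, 2]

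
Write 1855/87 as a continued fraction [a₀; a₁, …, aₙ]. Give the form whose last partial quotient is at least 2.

1855 = 21×87 + 28
87 = 3×28 + 3
28 = 9×3 + 1
3 = 3×1 + 0  (stop)
So 1855/87 = [21; 3, 9, 3].

[21; 3, 9, 3]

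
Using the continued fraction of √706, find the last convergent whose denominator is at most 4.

53/2

√706 = [26; 1, 1, 3, 26, 3, 1, 1, 52, …] (period length 8).
Convergents:
  p_0/q_0 = 26/1
  p_1/q_1 = 27/1
  p_2/q_2 = 53/2
  p_3/q_3 = 186/7
q_2 = 2 ≤ 4 < 7 = q_3, so the answer is 53/2.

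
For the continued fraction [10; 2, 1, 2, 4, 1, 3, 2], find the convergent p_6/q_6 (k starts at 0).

1701/164

Using pₖ = aₖpₖ₋₁ + pₖ₋₂, qₖ = aₖqₖ₋₁ + qₖ₋₂ (with p₋₁=1, p₋₂=0, q₋₁=0, q₋₂=1):
  k=0: a=10, p=10, q=1
  k=1: a=2, p=21, q=2
  k=2: a=1, p=31, q=3
  k=3: a=2, p=83, q=8
  k=4: a=4, p=363, q=35
  k=5: a=1, p=446, q=43
  k=6: a=3, p=1701, q=164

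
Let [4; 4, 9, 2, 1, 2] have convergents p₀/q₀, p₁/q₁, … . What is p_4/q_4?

488/115

Using pₖ = aₖpₖ₋₁ + pₖ₋₂, qₖ = aₖqₖ₋₁ + qₖ₋₂ (with p₋₁=1, p₋₂=0, q₋₁=0, q₋₂=1):
  k=0: a=4, p=4, q=1
  k=1: a=4, p=17, q=4
  k=2: a=9, p=157, q=37
  k=3: a=2, p=331, q=78
  k=4: a=1, p=488, q=115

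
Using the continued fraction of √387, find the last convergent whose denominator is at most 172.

√387 = [19; 1, 2, 19, 2, 1, 38, …] (period length 6).
Convergents:
  p_0/q_0 = 19/1
  p_1/q_1 = 20/1
  p_2/q_2 = 59/3
  p_3/q_3 = 1141/58
  p_4/q_4 = 2341/119
  p_5/q_5 = 3482/177
q_4 = 119 ≤ 172 < 177 = q_5, so the answer is 2341/119.

2341/119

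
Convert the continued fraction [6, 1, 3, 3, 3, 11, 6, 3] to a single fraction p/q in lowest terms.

Using pₖ = aₖpₖ₋₁ + pₖ₋₂ and qₖ = aₖqₖ₋₁ + qₖ₋₂:
  k=0: a=6, p=6, q=1
  k=1: a=1, p=7, q=1
  k=2: a=3, p=27, q=4
  k=3: a=3, p=88, q=13
  k=4: a=3, p=291, q=43
  k=5: a=11, p=3289, q=486
  k=6: a=6, p=20025, q=2959
  k=7: a=3, p=63364, q=9363

63364/9363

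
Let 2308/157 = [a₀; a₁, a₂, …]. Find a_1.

1

2308 = 14·157 + 110   →  a_0 = 14
157 = 1·110 + 47   →  a_1 = 1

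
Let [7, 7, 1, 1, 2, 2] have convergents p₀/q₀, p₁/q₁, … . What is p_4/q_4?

271/38

Using pₖ = aₖpₖ₋₁ + pₖ₋₂, qₖ = aₖqₖ₋₁ + qₖ₋₂ (with p₋₁=1, p₋₂=0, q₋₁=0, q₋₂=1):
  k=0: a=7, p=7, q=1
  k=1: a=7, p=50, q=7
  k=2: a=1, p=57, q=8
  k=3: a=1, p=107, q=15
  k=4: a=2, p=271, q=38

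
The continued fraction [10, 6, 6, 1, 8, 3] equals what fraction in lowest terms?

Fold from the inside: start with 3/1.
  8 + 1/3 = 25/3
  1 + 3/25 = 28/25
  6 + 25/28 = 193/28
  6 + 28/193 = 1186/193
  10 + 193/1186 = 12053/1186

12053/1186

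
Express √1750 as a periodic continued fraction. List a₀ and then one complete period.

[41; 1, 4, 1, 82]

a₀ = ⌊√1750⌋ = 41.
With m₀=0, d₀=1 and mₖ₊₁ = dₖaₖ − mₖ, dₖ₊₁ = (n − mₖ₊₁²)/dₖ, aₖ₊₁ = ⌊(a₀+mₖ₊₁)/dₖ₊₁⌋:
  k=1: m=41, d=69, a=1
  k=2: m=28, d=14, a=4
  k=3: m=28, d=69, a=1
  k=4: m=41, d=1, a=82
d=1 and a=2a₀=82 at k=4, so the next step gives (m, d) = (41, 69) again — its k=1 value — and the period has length 4.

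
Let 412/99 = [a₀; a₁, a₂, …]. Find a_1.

6

412 = 4·99 + 16   →  a_0 = 4
99 = 6·16 + 3   →  a_1 = 6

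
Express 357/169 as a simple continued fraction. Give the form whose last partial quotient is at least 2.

[2; 8, 1, 8, 2]

357 = 2·169 + 19
169 = 8·19 + 17
19 = 1·17 + 2
17 = 8·2 + 1
2 = 2·1 + 0  (stop)
So 357/169 = [2; 8, 1, 8, 2].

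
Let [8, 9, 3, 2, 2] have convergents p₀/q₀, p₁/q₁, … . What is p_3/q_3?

527/65

Using pₖ = aₖpₖ₋₁ + pₖ₋₂, qₖ = aₖqₖ₋₁ + qₖ₋₂ (with p₋₁=1, p₋₂=0, q₋₁=0, q₋₂=1):
  k=0: a=8, p=8, q=1
  k=1: a=9, p=73, q=9
  k=2: a=3, p=227, q=28
  k=3: a=2, p=527, q=65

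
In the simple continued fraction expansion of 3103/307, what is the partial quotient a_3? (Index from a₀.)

3

3103 = 10·307 + 33   →  a_0 = 10
307 = 9·33 + 10   →  a_1 = 9
33 = 3·10 + 3   →  a_2 = 3
10 = 3·3 + 1   →  a_3 = 3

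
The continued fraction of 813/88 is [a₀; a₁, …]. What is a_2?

5

813 = 9·88 + 21   →  a_0 = 9
88 = 4·21 + 4   →  a_1 = 4
21 = 5·4 + 1   →  a_2 = 5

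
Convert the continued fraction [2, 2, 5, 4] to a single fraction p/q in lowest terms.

113/46

Fold from the inside: start with 4/1.
  5 + 1/4 = 21/4
  2 + 4/21 = 46/21
  2 + 21/46 = 113/46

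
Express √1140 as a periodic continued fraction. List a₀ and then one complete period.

a₀ = ⌊√1140⌋ = 33.
With m₀=0, d₀=1 and mₖ₊₁ = dₖaₖ − mₖ, dₖ₊₁ = (n − mₖ₊₁²)/dₖ, aₖ₊₁ = ⌊(a₀+mₖ₊₁)/dₖ₊₁⌋:
  k=1: m=33, d=51, a=1
  k=2: m=18, d=16, a=3
  k=3: m=30, d=15, a=4
  k=4: m=30, d=16, a=3
  k=5: m=18, d=51, a=1
  k=6: m=33, d=1, a=66
d=1 and a=2a₀=66 at k=6, so the next step gives (m, d) = (33, 51) again — its k=1 value — and the period has length 6.

[33; 1, 3, 4, 3, 1, 66]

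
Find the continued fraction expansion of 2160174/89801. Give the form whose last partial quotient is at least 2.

[24; 18, 7, 16, 3, 3, 4]

2160174 = 24*89801 + 4950
89801 = 18*4950 + 701
4950 = 7*701 + 43
701 = 16*43 + 13
43 = 3*13 + 4
13 = 3*4 + 1
4 = 4*1 + 0  (stop)
So 2160174/89801 = [24; 18, 7, 16, 3, 3, 4].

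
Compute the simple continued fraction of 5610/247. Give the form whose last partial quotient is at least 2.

5610 = 22×247 + 176
247 = 1×176 + 71
176 = 2×71 + 34
71 = 2×34 + 3
34 = 11×3 + 1
3 = 3×1 + 0  (stop)
So 5610/247 = [22; 1, 2, 2, 11, 3].

[22; 1, 2, 2, 11, 3]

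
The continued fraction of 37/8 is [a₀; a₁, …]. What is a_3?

37 = 4·8 + 5   →  a_0 = 4
8 = 1·5 + 3   →  a_1 = 1
5 = 1·3 + 2   →  a_2 = 1
3 = 1·2 + 1   →  a_3 = 1

1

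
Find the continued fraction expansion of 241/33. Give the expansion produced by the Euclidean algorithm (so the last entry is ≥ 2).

[7; 3, 3, 3]

241 = 7*33 + 10
33 = 3*10 + 3
10 = 3*3 + 1
3 = 3*1 + 0  (stop)
So 241/33 = [7; 3, 3, 3].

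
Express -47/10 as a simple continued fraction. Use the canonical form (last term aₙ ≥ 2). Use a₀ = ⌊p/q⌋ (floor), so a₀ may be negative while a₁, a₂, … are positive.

[-5; 3, 3]

-47 = -5×10 + 3
10 = 3×3 + 1
3 = 3×1 + 0  (stop)
So -47/10 = [-5; 3, 3].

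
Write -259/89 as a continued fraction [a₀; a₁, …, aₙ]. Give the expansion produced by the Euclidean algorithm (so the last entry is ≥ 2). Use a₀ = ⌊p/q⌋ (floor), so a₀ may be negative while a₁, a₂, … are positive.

-259 = -3×89 + 8
89 = 11×8 + 1
8 = 8×1 + 0  (stop)
So -259/89 = [-3; 11, 8].

[-3; 11, 8]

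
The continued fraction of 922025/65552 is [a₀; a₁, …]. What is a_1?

15

922025 = 14·65552 + 4297   →  a_0 = 14
65552 = 15·4297 + 1097   →  a_1 = 15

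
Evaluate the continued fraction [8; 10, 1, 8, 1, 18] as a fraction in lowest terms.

Fold from the inside: start with 18/1.
  1 + 1/18 = 19/18
  8 + 18/19 = 170/19
  1 + 19/170 = 189/170
  10 + 170/189 = 2060/189
  8 + 189/2060 = 16669/2060

16669/2060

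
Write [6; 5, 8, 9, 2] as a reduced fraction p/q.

4888/789

Fold from the inside: start with 2/1.
  9 + 1/2 = 19/2
  8 + 2/19 = 154/19
  5 + 19/154 = 789/154
  6 + 154/789 = 4888/789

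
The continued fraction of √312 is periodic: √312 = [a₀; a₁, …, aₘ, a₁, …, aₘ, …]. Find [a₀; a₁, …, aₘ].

[17; 1, 1, 1, 34]

a₀ = ⌊√312⌋ = 17.
With m₀=0, d₀=1 and mₖ₊₁ = dₖaₖ − mₖ, dₖ₊₁ = (n − mₖ₊₁²)/dₖ, aₖ₊₁ = ⌊(a₀+mₖ₊₁)/dₖ₊₁⌋:
  k=1: m=17, d=23, a=1
  k=2: m=6, d=12, a=1
  k=3: m=6, d=23, a=1
  k=4: m=17, d=1, a=34
d=1 and a=2a₀=34 at k=4, so the next step gives (m, d) = (17, 23) again — its k=1 value — and the period has length 4.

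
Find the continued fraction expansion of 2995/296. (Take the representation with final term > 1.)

[10; 8, 2, 5, 3]

2995 = 10*296 + 35
296 = 8*35 + 16
35 = 2*16 + 3
16 = 5*3 + 1
3 = 3*1 + 0  (stop)
So 2995/296 = [10; 8, 2, 5, 3].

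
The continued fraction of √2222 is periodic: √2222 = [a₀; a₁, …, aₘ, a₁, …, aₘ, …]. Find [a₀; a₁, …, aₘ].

[47; 7, 4, 7, 94]

a₀ = ⌊√2222⌋ = 47.
With m₀=0, d₀=1 and mₖ₊₁ = dₖaₖ − mₖ, dₖ₊₁ = (n − mₖ₊₁²)/dₖ, aₖ₊₁ = ⌊(a₀+mₖ₊₁)/dₖ₊₁⌋:
  k=1: m=47, d=13, a=7
  k=2: m=44, d=22, a=4
  k=3: m=44, d=13, a=7
  k=4: m=47, d=1, a=94
d=1 and a=2a₀=94 at k=4, so the next step gives (m, d) = (47, 13) again — its k=1 value — and the period has length 4.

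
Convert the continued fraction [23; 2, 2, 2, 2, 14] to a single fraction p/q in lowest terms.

Fold from the inside: start with 14/1.
  2 + 1/14 = 29/14
  2 + 14/29 = 72/29
  2 + 29/72 = 173/72
  2 + 72/173 = 418/173
  23 + 173/418 = 9787/418

9787/418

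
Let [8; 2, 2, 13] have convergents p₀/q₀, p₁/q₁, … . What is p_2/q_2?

Using pₖ = aₖpₖ₋₁ + pₖ₋₂, qₖ = aₖqₖ₋₁ + qₖ₋₂ (with p₋₁=1, p₋₂=0, q₋₁=0, q₋₂=1):
  k=0: a=8, p=8, q=1
  k=1: a=2, p=17, q=2
  k=2: a=2, p=42, q=5

42/5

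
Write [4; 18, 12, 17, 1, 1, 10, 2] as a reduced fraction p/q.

681692/168099

Using pₖ = aₖpₖ₋₁ + pₖ₋₂ and qₖ = aₖqₖ₋₁ + qₖ₋₂:
  k=0: a=4, p=4, q=1
  k=1: a=18, p=73, q=18
  k=2: a=12, p=880, q=217
  k=3: a=17, p=15033, q=3707
  k=4: a=1, p=15913, q=3924
  k=5: a=1, p=30946, q=7631
  k=6: a=10, p=325373, q=80234
  k=7: a=2, p=681692, q=168099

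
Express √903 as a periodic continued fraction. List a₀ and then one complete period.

a₀ = ⌊√903⌋ = 30.
With m₀=0, d₀=1 and mₖ₊₁ = dₖaₖ − mₖ, dₖ₊₁ = (n − mₖ₊₁²)/dₖ, aₖ₊₁ = ⌊(a₀+mₖ₊₁)/dₖ₊₁⌋:
  k=1: m=30, d=3, a=20
  k=2: m=30, d=1, a=60
d=1 and a=2a₀=60 at k=2, so the next step gives (m, d) = (30, 3) again — its k=1 value — and the period has length 2.

[30; 20, 60]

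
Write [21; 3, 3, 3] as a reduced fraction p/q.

703/33

Fold from the inside: start with 3/1.
  3 + 1/3 = 10/3
  3 + 3/10 = 33/10
  21 + 10/33 = 703/33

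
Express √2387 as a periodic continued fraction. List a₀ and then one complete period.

a₀ = ⌊√2387⌋ = 48.

[48; 1, 5, 1, 96]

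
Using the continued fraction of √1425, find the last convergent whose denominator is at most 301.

√1425 = [37; 1, 2, 1, 74, …] (period length 4).
Convergents:
  p_0/q_0 = 37/1
  p_1/q_1 = 38/1
  p_2/q_2 = 113/3
  p_3/q_3 = 151/4
  p_4/q_4 = 11287/299
  p_5/q_5 = 11438/303
q_4 = 299 ≤ 301 < 303 = q_5, so the answer is 11287/299.

11287/299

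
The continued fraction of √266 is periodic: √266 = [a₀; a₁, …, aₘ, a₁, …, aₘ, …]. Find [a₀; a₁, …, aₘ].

[16; 3, 4, 3, 32]

a₀ = ⌊√266⌋ = 16.
With m₀=0, d₀=1 and mₖ₊₁ = dₖaₖ − mₖ, dₖ₊₁ = (n − mₖ₊₁²)/dₖ, aₖ₊₁ = ⌊(a₀+mₖ₊₁)/dₖ₊₁⌋:
  k=1: m=16, d=10, a=3
  k=2: m=14, d=7, a=4
  k=3: m=14, d=10, a=3
  k=4: m=16, d=1, a=32
d=1 and a=2a₀=32 at k=4, so the next step gives (m, d) = (16, 10) again — its k=1 value — and the period has length 4.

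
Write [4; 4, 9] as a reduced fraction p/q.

Fold from the inside: start with 9/1.
  4 + 1/9 = 37/9
  4 + 9/37 = 157/37

157/37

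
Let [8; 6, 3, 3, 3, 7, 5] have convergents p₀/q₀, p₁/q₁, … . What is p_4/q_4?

1697/208

Using pₖ = aₖpₖ₋₁ + pₖ₋₂, qₖ = aₖqₖ₋₁ + qₖ₋₂ (with p₋₁=1, p₋₂=0, q₋₁=0, q₋₂=1):
  k=0: a=8, p=8, q=1
  k=1: a=6, p=49, q=6
  k=2: a=3, p=155, q=19
  k=3: a=3, p=514, q=63
  k=4: a=3, p=1697, q=208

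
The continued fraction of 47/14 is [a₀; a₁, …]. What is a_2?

1

47 = 3·14 + 5   →  a_0 = 3
14 = 2·5 + 4   →  a_1 = 2
5 = 1·4 + 1   →  a_2 = 1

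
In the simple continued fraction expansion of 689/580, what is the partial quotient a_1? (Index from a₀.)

689 = 1·580 + 109   →  a_0 = 1
580 = 5·109 + 35   →  a_1 = 5

5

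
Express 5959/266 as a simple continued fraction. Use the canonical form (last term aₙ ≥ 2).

[22; 2, 2, 17, 3]

5959 = 22×266 + 107
266 = 2×107 + 52
107 = 2×52 + 3
52 = 17×3 + 1
3 = 3×1 + 0  (stop)
So 5959/266 = [22; 2, 2, 17, 3].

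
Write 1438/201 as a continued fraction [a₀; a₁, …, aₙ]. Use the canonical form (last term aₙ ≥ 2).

[7; 6, 2, 15]

1438 = 7×201 + 31
201 = 6×31 + 15
31 = 2×15 + 1
15 = 15×1 + 0  (stop)
So 1438/201 = [7; 6, 2, 15].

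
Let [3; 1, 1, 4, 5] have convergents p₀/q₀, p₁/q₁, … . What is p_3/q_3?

Using pₖ = aₖpₖ₋₁ + pₖ₋₂, qₖ = aₖqₖ₋₁ + qₖ₋₂ (with p₋₁=1, p₋₂=0, q₋₁=0, q₋₂=1):
  k=0: a=3, p=3, q=1
  k=1: a=1, p=4, q=1
  k=2: a=1, p=7, q=2
  k=3: a=4, p=32, q=9

32/9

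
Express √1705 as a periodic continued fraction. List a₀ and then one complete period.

a₀ = ⌊√1705⌋ = 41.
With m₀=0, d₀=1 and mₖ₊₁ = dₖaₖ − mₖ, dₖ₊₁ = (n − mₖ₊₁²)/dₖ, aₖ₊₁ = ⌊(a₀+mₖ₊₁)/dₖ₊₁⌋:
  k=1: m=41, d=24, a=3
  k=2: m=31, d=31, a=2
  k=3: m=31, d=24, a=3
  k=4: m=41, d=1, a=82
d=1 and a=2a₀=82 at k=4, so the next step gives (m, d) = (41, 24) again — its k=1 value — and the period has length 4.

[41; 3, 2, 3, 82]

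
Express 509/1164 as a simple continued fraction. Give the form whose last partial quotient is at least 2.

509 = 0·1164 + 509
1164 = 2·509 + 146
509 = 3·146 + 71
146 = 2·71 + 4
71 = 17·4 + 3
4 = 1·3 + 1
3 = 3·1 + 0  (stop)
So 509/1164 = [0; 2, 3, 2, 17, 1, 3].

[0; 2, 3, 2, 17, 1, 3]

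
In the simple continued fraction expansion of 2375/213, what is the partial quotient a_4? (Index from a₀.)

1

2375 = 11·213 + 32   →  a_0 = 11
213 = 6·32 + 21   →  a_1 = 6
32 = 1·21 + 11   →  a_2 = 1
21 = 1·11 + 10   →  a_3 = 1
11 = 1·10 + 1   →  a_4 = 1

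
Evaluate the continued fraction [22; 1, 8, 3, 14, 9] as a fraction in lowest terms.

83261/3637

Fold from the inside: start with 9/1.
  14 + 1/9 = 127/9
  3 + 9/127 = 390/127
  8 + 127/390 = 3247/390
  1 + 390/3247 = 3637/3247
  22 + 3247/3637 = 83261/3637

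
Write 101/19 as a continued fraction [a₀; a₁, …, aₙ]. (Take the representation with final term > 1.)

101 = 5*19 + 6
19 = 3*6 + 1
6 = 6*1 + 0  (stop)
So 101/19 = [5; 3, 6].

[5; 3, 6]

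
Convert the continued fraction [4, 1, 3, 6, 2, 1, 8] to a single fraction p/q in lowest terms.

3265/686

Using pₖ = aₖpₖ₋₁ + pₖ₋₂ and qₖ = aₖqₖ₋₁ + qₖ₋₂:
  k=0: a=4, p=4, q=1
  k=1: a=1, p=5, q=1
  k=2: a=3, p=19, q=4
  k=3: a=6, p=119, q=25
  k=4: a=2, p=257, q=54
  k=5: a=1, p=376, q=79
  k=6: a=8, p=3265, q=686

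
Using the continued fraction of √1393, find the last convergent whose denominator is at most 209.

√1393 = [37; 3, 10, 3, 74, …] (period length 4).
Convergents:
  p_0/q_0 = 37/1
  p_1/q_1 = 112/3
  p_2/q_2 = 1157/31
  p_3/q_3 = 3583/96
  p_4/q_4 = 266299/7135
q_3 = 96 ≤ 209 < 7135 = q_4, so the answer is 3583/96.

3583/96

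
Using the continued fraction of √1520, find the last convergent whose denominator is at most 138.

3041/78

√1520 = [38; 1, 76, …] (period length 2).
Convergents:
  p_0/q_0 = 38/1
  p_1/q_1 = 39/1
  p_2/q_2 = 3002/77
  p_3/q_3 = 3041/78
  p_4/q_4 = 234118/6005
q_3 = 78 ≤ 138 < 6005 = q_4, so the answer is 3041/78.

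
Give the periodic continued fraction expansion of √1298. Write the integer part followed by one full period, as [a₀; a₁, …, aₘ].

a₀ = ⌊√1298⌋ = 36.
With m₀=0, d₀=1 and mₖ₊₁ = dₖaₖ − mₖ, dₖ₊₁ = (n − mₖ₊₁²)/dₖ, aₖ₊₁ = ⌊(a₀+mₖ₊₁)/dₖ₊₁⌋:
  k=1: m=36, d=2, a=36
  k=2: m=36, d=1, a=72
d=1 and a=2a₀=72 at k=2, so the next step gives (m, d) = (36, 2) again — its k=1 value — and the period has length 2.

[36; 36, 72]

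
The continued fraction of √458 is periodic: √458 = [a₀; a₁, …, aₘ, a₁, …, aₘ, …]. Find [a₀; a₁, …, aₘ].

a₀ = ⌊√458⌋ = 21.
With m₀=0, d₀=1 and mₖ₊₁ = dₖaₖ − mₖ, dₖ₊₁ = (n − mₖ₊₁²)/dₖ, aₖ₊₁ = ⌊(a₀+mₖ₊₁)/dₖ₊₁⌋:
  k=1: m=21, d=17, a=2
  k=2: m=13, d=17, a=2
  k=3: m=21, d=1, a=42
d=1 and a=2a₀=42 at k=3, so the next step gives (m, d) = (21, 17) again — its k=1 value — and the period has length 3.

[21; 2, 2, 42]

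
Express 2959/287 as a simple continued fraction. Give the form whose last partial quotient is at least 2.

2959 = 10×287 + 89
287 = 3×89 + 20
89 = 4×20 + 9
20 = 2×9 + 2
9 = 4×2 + 1
2 = 2×1 + 0  (stop)
So 2959/287 = [10; 3, 4, 2, 4, 2].

[10; 3, 4, 2, 4, 2]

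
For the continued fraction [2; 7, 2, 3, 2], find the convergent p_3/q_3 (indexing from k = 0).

Using pₖ = aₖpₖ₋₁ + pₖ₋₂, qₖ = aₖqₖ₋₁ + qₖ₋₂ (with p₋₁=1, p₋₂=0, q₋₁=0, q₋₂=1):
  k=0: a=2, p=2, q=1
  k=1: a=7, p=15, q=7
  k=2: a=2, p=32, q=15
  k=3: a=3, p=111, q=52

111/52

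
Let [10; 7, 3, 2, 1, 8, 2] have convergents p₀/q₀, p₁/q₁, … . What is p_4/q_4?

Using pₖ = aₖpₖ₋₁ + pₖ₋₂, qₖ = aₖqₖ₋₁ + qₖ₋₂ (with p₋₁=1, p₋₂=0, q₋₁=0, q₋₂=1):
  k=0: a=10, p=10, q=1
  k=1: a=7, p=71, q=7
  k=2: a=3, p=223, q=22
  k=3: a=2, p=517, q=51
  k=4: a=1, p=740, q=73

740/73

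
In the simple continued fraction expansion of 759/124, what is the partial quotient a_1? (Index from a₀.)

759 = 6·124 + 15   →  a_0 = 6
124 = 8·15 + 4   →  a_1 = 8

8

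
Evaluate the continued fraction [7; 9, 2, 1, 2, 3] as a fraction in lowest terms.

Fold from the inside: start with 3/1.
  2 + 1/3 = 7/3
  1 + 3/7 = 10/7
  2 + 7/10 = 27/10
  9 + 10/27 = 253/27
  7 + 27/253 = 1798/253

1798/253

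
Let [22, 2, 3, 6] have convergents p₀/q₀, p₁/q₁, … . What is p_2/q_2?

157/7

Using pₖ = aₖpₖ₋₁ + pₖ₋₂, qₖ = aₖqₖ₋₁ + qₖ₋₂ (with p₋₁=1, p₋₂=0, q₋₁=0, q₋₂=1):
  k=0: a=22, p=22, q=1
  k=1: a=2, p=45, q=2
  k=2: a=3, p=157, q=7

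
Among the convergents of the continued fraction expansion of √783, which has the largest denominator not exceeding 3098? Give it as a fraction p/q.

√783 = [27; 1, 54, …] (period length 2).
Convergents:
  p_0/q_0 = 27/1
  p_1/q_1 = 28/1
  p_2/q_2 = 1539/55
  p_3/q_3 = 1567/56
  p_4/q_4 = 86157/3079
  p_5/q_5 = 87724/3135
q_4 = 3079 ≤ 3098 < 3135 = q_5, so the answer is 86157/3079.

86157/3079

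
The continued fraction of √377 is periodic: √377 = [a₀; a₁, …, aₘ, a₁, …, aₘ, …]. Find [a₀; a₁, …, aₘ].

[19; 2, 2, 2, 38]

a₀ = ⌊√377⌋ = 19.
With m₀=0, d₀=1 and mₖ₊₁ = dₖaₖ − mₖ, dₖ₊₁ = (n − mₖ₊₁²)/dₖ, aₖ₊₁ = ⌊(a₀+mₖ₊₁)/dₖ₊₁⌋:
  k=1: m=19, d=16, a=2
  k=2: m=13, d=13, a=2
  k=3: m=13, d=16, a=2
  k=4: m=19, d=1, a=38
d=1 and a=2a₀=38 at k=4, so the next step gives (m, d) = (19, 16) again — its k=1 value — and the period has length 4.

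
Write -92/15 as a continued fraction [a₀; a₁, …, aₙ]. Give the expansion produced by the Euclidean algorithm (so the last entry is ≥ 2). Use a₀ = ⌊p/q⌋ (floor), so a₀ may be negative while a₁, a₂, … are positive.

-92 = -7×15 + 13
15 = 1×13 + 2
13 = 6×2 + 1
2 = 2×1 + 0  (stop)
So -92/15 = [-7; 1, 6, 2].

[-7; 1, 6, 2]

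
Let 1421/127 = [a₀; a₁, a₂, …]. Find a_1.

1421 = 11·127 + 24   →  a_0 = 11
127 = 5·24 + 7   →  a_1 = 5

5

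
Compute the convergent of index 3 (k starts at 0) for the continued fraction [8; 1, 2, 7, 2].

191/22

Using pₖ = aₖpₖ₋₁ + pₖ₋₂, qₖ = aₖqₖ₋₁ + qₖ₋₂ (with p₋₁=1, p₋₂=0, q₋₁=0, q₋₂=1):
  k=0: a=8, p=8, q=1
  k=1: a=1, p=9, q=1
  k=2: a=2, p=26, q=3
  k=3: a=7, p=191, q=22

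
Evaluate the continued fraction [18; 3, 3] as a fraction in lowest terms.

Fold from the inside: start with 3/1.
  3 + 1/3 = 10/3
  18 + 3/10 = 183/10

183/10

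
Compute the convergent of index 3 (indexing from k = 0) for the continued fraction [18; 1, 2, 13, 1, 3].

747/40

Using pₖ = aₖpₖ₋₁ + pₖ₋₂, qₖ = aₖqₖ₋₁ + qₖ₋₂ (with p₋₁=1, p₋₂=0, q₋₁=0, q₋₂=1):
  k=0: a=18, p=18, q=1
  k=1: a=1, p=19, q=1
  k=2: a=2, p=56, q=3
  k=3: a=13, p=747, q=40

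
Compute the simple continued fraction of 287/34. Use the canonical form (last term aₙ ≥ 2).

[8; 2, 3, 1, 3]

287 = 8·34 + 15
34 = 2·15 + 4
15 = 3·4 + 3
4 = 1·3 + 1
3 = 3·1 + 0  (stop)
So 287/34 = [8; 2, 3, 1, 3].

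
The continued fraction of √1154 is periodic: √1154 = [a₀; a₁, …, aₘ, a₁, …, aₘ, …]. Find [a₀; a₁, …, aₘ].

[33; 1, 32, 1, 66]

a₀ = ⌊√1154⌋ = 33.
With m₀=0, d₀=1 and mₖ₊₁ = dₖaₖ − mₖ, dₖ₊₁ = (n − mₖ₊₁²)/dₖ, aₖ₊₁ = ⌊(a₀+mₖ₊₁)/dₖ₊₁⌋:
  k=1: m=33, d=65, a=1
  k=2: m=32, d=2, a=32
  k=3: m=32, d=65, a=1
  k=4: m=33, d=1, a=66
d=1 and a=2a₀=66 at k=4, so the next step gives (m, d) = (33, 65) again — its k=1 value — and the period has length 4.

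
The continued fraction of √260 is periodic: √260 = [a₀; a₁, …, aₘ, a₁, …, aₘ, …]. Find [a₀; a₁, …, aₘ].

[16; 8, 32]

a₀ = ⌊√260⌋ = 16.
With m₀=0, d₀=1 and mₖ₊₁ = dₖaₖ − mₖ, dₖ₊₁ = (n − mₖ₊₁²)/dₖ, aₖ₊₁ = ⌊(a₀+mₖ₊₁)/dₖ₊₁⌋:
  k=1: m=16, d=4, a=8
  k=2: m=16, d=1, a=32
d=1 and a=2a₀=32 at k=2, so the next step gives (m, d) = (16, 4) again — its k=1 value — and the period has length 2.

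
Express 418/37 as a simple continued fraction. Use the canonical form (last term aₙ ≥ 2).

[11; 3, 2, 1, 3]

418 = 11*37 + 11
37 = 3*11 + 4
11 = 2*4 + 3
4 = 1*3 + 1
3 = 3*1 + 0  (stop)
So 418/37 = [11; 3, 2, 1, 3].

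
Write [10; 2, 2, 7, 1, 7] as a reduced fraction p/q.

3444/331

Using pₖ = aₖpₖ₋₁ + pₖ₋₂ and qₖ = aₖqₖ₋₁ + qₖ₋₂:
  k=0: a=10, p=10, q=1
  k=1: a=2, p=21, q=2
  k=2: a=2, p=52, q=5
  k=3: a=7, p=385, q=37
  k=4: a=1, p=437, q=42
  k=5: a=7, p=3444, q=331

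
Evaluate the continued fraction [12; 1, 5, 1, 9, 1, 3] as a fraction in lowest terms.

3818/297

Fold from the inside: start with 3/1.
  1 + 1/3 = 4/3
  9 + 3/4 = 39/4
  1 + 4/39 = 43/39
  5 + 39/43 = 254/43
  1 + 43/254 = 297/254
  12 + 254/297 = 3818/297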